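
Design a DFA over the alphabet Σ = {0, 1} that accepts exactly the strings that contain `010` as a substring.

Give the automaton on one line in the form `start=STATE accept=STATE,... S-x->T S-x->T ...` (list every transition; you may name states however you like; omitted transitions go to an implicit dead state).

Track how much of `010` has been matched so far: state S0 is no progress, S3 is the absorbing accept state reached once `010` has occurred. Intermediate states record partial matches; on a mismatch, fall back to the longest reusable overlap.
A 4-state machine:
        0   1  
>  S0   S1  S0 
   S1   S1  S2 
   S2   S3  S0 
 * S3   S3  S3 
(> = start, * = accepting)

start=S0 accept=S3 S0-0->S1 S0-1->S0 S1-0->S1 S1-1->S2 S2-0->S3 S2-1->S0 S3-0->S3 S3-1->S3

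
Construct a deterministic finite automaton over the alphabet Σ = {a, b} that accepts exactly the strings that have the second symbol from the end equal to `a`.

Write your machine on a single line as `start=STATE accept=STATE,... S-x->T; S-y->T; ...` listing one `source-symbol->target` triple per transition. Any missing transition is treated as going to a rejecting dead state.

Because acceptance depends on a position counted from the end, the machine has to buffer the most recent 2 symbols. Make each state the string of the last up-to-2 symbols read; on input `x` shift the window left and append `x`. Accept when the buffered window has length 2 and begins with `a`.
A 7-state machine:
        a   b  
>  s0   s1  s2 
   s1   s3  s4 
   s2   s5  s6 
 * s3   s3  s4 
 * s4   s5  s6 
   s5   s3  s4 
   s6   s5  s6 
(> = start, * = accepting)

start=s0; accept=s3,s4; s0-a->s1; s0-b->s2; s1-a->s3; s1-b->s4; s2-a->s5; s2-b->s6; s3-a->s3; s3-b->s4; s4-a->s5; s4-b->s6; s5-a->s3; s5-b->s4; s6-a->s5; s6-b->s6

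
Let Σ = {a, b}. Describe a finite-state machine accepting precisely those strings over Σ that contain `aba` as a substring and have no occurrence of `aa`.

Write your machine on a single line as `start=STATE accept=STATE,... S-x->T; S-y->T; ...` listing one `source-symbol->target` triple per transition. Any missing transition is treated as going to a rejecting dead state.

Run two small machines in parallel and take their product. One (4 states) tracks whether and how much of `aba` has been seen; the other (3 states) tracks partial matches of the forbidden pattern `aa`. Each combined state is a pair, one component from each; accept when both components accept.
        a   b  
>  q0   q1  q0 
   q1   q2  q3 
   q2   q2  q4 
   q3   q5  q0 
   q4   q6  q7 
 * q5   q6  q8 
   q6   q6  q6 
   q7   q2  q7 
 * q8   q5  q8 
(> = start, * = accepting)

start=q0; accept=q5,q8; q0-a->q1; q0-b->q0; q1-a->q2; q1-b->q3; q2-a->q2; q2-b->q4; q3-a->q5; q3-b->q0; q4-a->q6; q4-b->q7; q5-a->q6; q5-b->q8; q6-a->q6; q6-b->q6; q7-a->q2; q7-b->q7; q8-a->q5; q8-b->q8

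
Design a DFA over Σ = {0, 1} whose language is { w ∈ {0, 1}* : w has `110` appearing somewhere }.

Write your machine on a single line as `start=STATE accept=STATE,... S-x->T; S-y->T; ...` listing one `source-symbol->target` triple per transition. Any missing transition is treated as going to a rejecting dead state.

start=S0; accept=S3; S0-0->S0; S0-1->S1; S1-0->S0; S1-1->S2; S2-0->S3; S2-1->S2; S3-0->S3; S3-1->S3

States S0..S2 record the length of the longest prefix of `110` that matches the current input suffix. Reaching S3 means `110` has been seen, and we stay there forever. Accept from S3.
A 4-state machine:
        0   1  
>  S0   S0  S1 
   S1   S0  S2 
   S2   S3  S2 
 * S3   S3  S3 
(> = start, * = accepting)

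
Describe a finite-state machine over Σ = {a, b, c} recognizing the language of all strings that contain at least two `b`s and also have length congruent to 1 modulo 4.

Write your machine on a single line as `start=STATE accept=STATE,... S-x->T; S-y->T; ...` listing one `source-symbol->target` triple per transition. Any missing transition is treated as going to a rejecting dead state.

start=s0; accept=s11; s0-a->s1; s0-b->s2; s0-c->s1; s1-a->s3; s1-b->s4; s1-c->s3; s2-a->s4; s2-b->s5; s2-c->s4; s3-a->s6; s3-b->s7; s3-c->s6; s4-a->s7; s4-b->s8; s4-c->s7; s5-a->s8; s5-b->s8; s5-c->s8; s6-a->s0; s6-b->s9; s6-c->s0; s7-a->s9; s7-b->s10; s7-c->s9; s8-a->s10; s8-b->s10; s8-c->s10; s9-a->s2; s9-b->s11; s9-c->s2; s10-a->s11; s10-b->s11; s10-c->s11; s11-a->s5; s11-b->s5; s11-c->s5

Build one automaton per condition and run them in lockstep. One (4 states) tracks the count of `b`s, saturating at 3; the other (4 states) tracks the input length modulo 4. Each combined state is a pair, one component from each; accept when both components accept. Equivalent product states are then merged.
12 states suffice.
          a    b    c  
>  s0     s1   s2   s1 
   s1     s3   s4   s3 
   s2     s4   s5   s4 
   s3     s6   s7   s6 
   s4     s7   s8   s7 
   s5     s8   s8   s8 
   s6     s0   s9   s0 
   s7     s9  s10   s9 
   s8    s10  s10  s10 
   s9     s2  s11   s2 
   s10   s11  s11  s11 
 * s11    s5   s5   s5 
(> = start, * = accepting)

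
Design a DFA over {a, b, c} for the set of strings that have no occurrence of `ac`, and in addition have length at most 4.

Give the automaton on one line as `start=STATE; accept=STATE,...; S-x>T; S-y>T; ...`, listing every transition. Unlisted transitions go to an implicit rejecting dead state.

start=s0; accept=s0,s1,s2,s3,s4,s6,s7,s9,s10; s0-a>s1; s0-b>s2; s0-c>s2; s1-a>s3; s1-b>s4; s1-c>s5; s2-a>s3; s2-b>s4; s2-c>s4; s3-a>s6; s3-b>s7; s3-c>s8; s4-a>s6; s4-b>s7; s4-c>s7; s5-a>s8; s5-b>s8; s5-c>s8; s6-a>s9; s6-b>s10; s6-c>s11; s7-a>s9; s7-b>s10; s7-c>s10; s8-a>s11; s8-b>s11; s8-c>s11; s9-a>s12; s9-b>s13; s9-c>s14; s10-a>s12; s10-b>s13; s10-c>s13; s11-a>s14; s11-b>s14; s11-c>s14; s12-a>s12; s12-b>s13; s12-c>s14; s13-a>s12; s13-b>s13; s13-c>s13; s14-a>s14; s14-b>s14; s14-c>s14

Build one automaton per condition and run them in lockstep. The first has 3 states tracking partial matches of the forbidden pattern `ac`; the second has 6 states tracking the input length, saturating at 5. A product state is a pair (one from each), accepting exactly when both do.
With 15 states:
          a    b    c  
>* s0     s1   s2   s2 
 * s1     s3   s4   s5 
 * s2     s3   s4   s4 
 * s3     s6   s7   s8 
 * s4     s6   s7   s7 
   s5     s8   s8   s8 
 * s6     s9  s10  s11 
 * s7     s9  s10  s10 
   s8    s11  s11  s11 
 * s9    s12  s13  s14 
 * s10   s12  s13  s13 
   s11   s14  s14  s14 
   s12   s12  s13  s14 
   s13   s12  s13  s13 
   s14   s14  s14  s14 
(> = start, * = accepting)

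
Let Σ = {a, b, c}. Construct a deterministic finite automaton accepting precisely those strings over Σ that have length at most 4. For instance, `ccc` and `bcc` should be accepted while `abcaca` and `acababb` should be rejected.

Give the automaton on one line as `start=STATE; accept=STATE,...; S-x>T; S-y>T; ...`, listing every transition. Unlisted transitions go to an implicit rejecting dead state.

start=S0; accept=S0,S1,S2,S3,S4; S0-a>S1; S0-b>S1; S0-c>S1; S1-a>S2; S1-b>S2; S1-c>S2; S2-a>S3; S2-b>S3; S2-c>S3; S3-a>S4; S3-b>S4; S3-c>S4; S4-a>S5; S4-b>S5; S4-c>S5; S5-a>S5; S5-b>S5; S5-c>S5

We only need to distinguish lengths 0, 1, …, 4, and '>4'. Chain S0 → S1 → S2 → S3 → S4 → S5 on every symbol, with S5 looping. Accepting states: {S0, S1, S2, S3, S4}.
6 states suffice.
        a   b   c  
>* S0   S1  S1  S1 
 * S1   S2  S2  S2 
 * S2   S3  S3  S3 
 * S3   S4  S4  S4 
 * S4   S5  S5  S5 
   S5   S5  S5  S5 
(> = start, * = accepting)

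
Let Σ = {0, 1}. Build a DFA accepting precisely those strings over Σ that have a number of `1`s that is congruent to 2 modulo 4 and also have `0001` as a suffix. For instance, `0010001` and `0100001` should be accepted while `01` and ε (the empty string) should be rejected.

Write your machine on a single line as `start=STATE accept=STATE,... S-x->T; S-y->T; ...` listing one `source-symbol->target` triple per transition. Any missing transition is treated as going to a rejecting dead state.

Handle the two conditions separately and then intersect. The first has 4 states tracking the count of `1`s modulo 4; the second has 5 states tracking how much of the suffix `0001` has currently been matched. A product state is a pair (one from each), accepting exactly when both do.
With 20 states:
          0    1  
>  s0     s1   s2 
   s1     s3   s2 
   s2     s4   s5 
   s3     s6   s2 
   s4     s7   s5 
   s5     s8   s9 
   s6     s6  s10 
   s7    s11   s5 
   s8    s12   s9 
   s9    s13   s0 
   s10    s4   s5 
   s11   s11  s14 
   s12   s15   s9 
   s13   s16   s0 
 * s14    s8   s9 
   s15   s15  s17 
   s16   s18   s0 
   s17   s13   s0 
   s18   s18  s19 
   s19    s1   s2 
(> = start, * = accepting)

start=s0; accept=s14; s0-0->s1; s0-1->s2; s1-0->s3; s1-1->s2; s2-0->s4; s2-1->s5; s3-0->s6; s3-1->s2; s4-0->s7; s4-1->s5; s5-0->s8; s5-1->s9; s6-0->s6; s6-1->s10; s7-0->s11; s7-1->s5; s8-0->s12; s8-1->s9; s9-0->s13; s9-1->s0; s10-0->s4; s10-1->s5; s11-0->s11; s11-1->s14; s12-0->s15; s12-1->s9; s13-0->s16; s13-1->s0; s14-0->s8; s14-1->s9; s15-0->s15; s15-1->s17; s16-0->s18; s16-1->s0; s17-0->s13; s17-1->s0; s18-0->s18; s18-1->s19; s19-0->s1; s19-1->s2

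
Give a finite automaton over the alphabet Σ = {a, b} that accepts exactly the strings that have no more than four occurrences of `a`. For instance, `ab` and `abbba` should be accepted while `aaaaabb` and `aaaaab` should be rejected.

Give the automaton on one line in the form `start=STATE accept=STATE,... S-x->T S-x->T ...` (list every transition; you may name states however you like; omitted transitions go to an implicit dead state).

start=s0 accept=s0,s1,s2,s3,s4 s0-a->s1 s0-b->s0 s1-a->s2 s1-b->s1 s2-a->s3 s2-b->s2 s3-a->s4 s3-b->s3 s4-a->s5 s4-b->s4 s5-a->s5 s5-b->s5

Count `a`s, saturating at 5: states s0 through s4 mean 0 through 4 `a`s seen; s5 means more than 4. Each `a` increments (capped at s5); other symbols loop. Accept from {s0, s1, s2, s3, s4}.
        a   b  
>* s0   s1  s0 
 * s1   s2  s1 
 * s2   s3  s2 
 * s3   s4  s3 
 * s4   s5  s4 
   s5   s5  s5 
(> = start, * = accepting)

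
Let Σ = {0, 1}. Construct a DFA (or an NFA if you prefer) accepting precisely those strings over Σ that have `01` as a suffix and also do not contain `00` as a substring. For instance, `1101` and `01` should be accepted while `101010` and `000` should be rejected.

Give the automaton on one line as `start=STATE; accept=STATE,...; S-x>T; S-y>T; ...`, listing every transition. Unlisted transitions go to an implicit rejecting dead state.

Build one automaton per condition and run them in lockstep. One (3 states) tracks how much of the suffix `01` has currently been matched; the other (3 states) tracks partial matches of the forbidden pattern `00`. Each combined state is a pair, one component from each; accept when both components accept.
A 6-state machine:
        0   1  
>  q0   q1  q0 
   q1   q2  q3 
   q2   q2  q4 
 * q3   q1  q0 
   q4   q2  q5 
   q5   q2  q5 
(> = start, * = accepting)

start=q0; accept=q3; q0-0>q1; q0-1>q0; q1-0>q2; q1-1>q3; q2-0>q2; q2-1>q4; q3-0>q1; q3-1>q0; q4-0>q2; q4-1>q5; q5-0>q2; q5-1>q5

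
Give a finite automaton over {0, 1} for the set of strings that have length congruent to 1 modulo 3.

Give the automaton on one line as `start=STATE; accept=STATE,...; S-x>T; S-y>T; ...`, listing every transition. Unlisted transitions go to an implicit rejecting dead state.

Count input length modulo 3: every symbol advances one step around the cycle A → B → C → A. Accept at B.
With 3 states:
       0  1 
>  A   B  B 
 * B   C  C 
   C   A  A 
(> = start, * = accepting)

start=A; accept=B; A-0>B; A-1>B; B-0>C; B-1>C; C-0>A; C-1>A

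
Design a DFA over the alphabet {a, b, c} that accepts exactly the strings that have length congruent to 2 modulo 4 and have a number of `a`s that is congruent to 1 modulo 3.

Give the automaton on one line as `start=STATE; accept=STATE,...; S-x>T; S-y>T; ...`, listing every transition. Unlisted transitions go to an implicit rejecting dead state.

start=S0; accept=S4; S0-a>S1; S0-b>S2; S0-c>S2; S1-a>S3; S1-b>S4; S1-c>S4; S2-a>S4; S2-b>S5; S2-c>S5; S3-a>S6; S3-b>S7; S3-c>S7; S4-a>S7; S4-b>S8; S4-c>S8; S5-a>S8; S5-b>S6; S5-c>S6; S6-a>S9; S6-b>S0; S6-c>S0; S7-a>S0; S7-b>S10; S7-c>S10; S8-a>S10; S8-b>S9; S8-c>S9; S9-a>S11; S9-b>S1; S9-c>S1; S10-a>S2; S10-b>S11; S10-c>S11; S11-a>S5; S11-b>S3; S11-c>S3

Build one automaton per condition and run them in lockstep. The first has 4 states tracking the input length modulo 4; the second has 3 states tracking the count of `a`s modulo 3. A product state is a pair (one from each), accepting exactly when both do.
A 12-state machine:
          a    b    c  
>  S0     S1   S2   S2 
   S1     S3   S4   S4 
   S2     S4   S5   S5 
   S3     S6   S7   S7 
 * S4     S7   S8   S8 
   S5     S8   S6   S6 
   S6     S9   S0   S0 
   S7     S0  S10  S10 
   S8    S10   S9   S9 
   S9    S11   S1   S1 
   S10    S2  S11  S11 
   S11    S5   S3   S3 
(> = start, * = accepting)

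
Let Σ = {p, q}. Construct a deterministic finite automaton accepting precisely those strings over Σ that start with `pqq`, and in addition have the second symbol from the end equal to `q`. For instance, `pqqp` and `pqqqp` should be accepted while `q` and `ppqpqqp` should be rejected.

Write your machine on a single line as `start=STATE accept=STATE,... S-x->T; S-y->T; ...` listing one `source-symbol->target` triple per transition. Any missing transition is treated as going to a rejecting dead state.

start=A; accept=I,J; A-p->B; A-q->C; B-p->D; B-q->E; C-p->F; C-q->G; D-p->D; D-q->H; E-p->F; E-q->I; F-p->D; F-q->H; G-p->F; G-q->G; H-p->F; H-q->G; I-p->J; I-q->I; J-p->K; J-q->L; K-p->K; K-q->L; L-p->J; L-q->I

Run two small machines in parallel and take their product. The first has 5 states tracking whether the input so far still matches the prefix `pqq`; the second has 7 states tracking the last 2 symbols read. A product state is a pair (one from each), accepting exactly when both do.
With 12 states:
       p  q 
>  A   B  C 
   B   D  E 
   C   F  G 
   D   D  H 
   E   F  I 
   F   D  H 
   G   F  G 
   H   F  G 
 * I   J  I 
 * J   K  L 
   K   K  L 
   L   J  I 
(> = start, * = accepting)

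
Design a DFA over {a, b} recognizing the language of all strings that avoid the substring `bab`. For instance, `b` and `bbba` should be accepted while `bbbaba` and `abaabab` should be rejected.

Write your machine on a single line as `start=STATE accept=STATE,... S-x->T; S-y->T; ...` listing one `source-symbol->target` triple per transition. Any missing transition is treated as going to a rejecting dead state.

Track partial matches of the forbidden pattern `bab`. State S3 is a dead state reached once `bab` has occurred; every other state accepts. S0 means no part of `bab` is currently matched.
A 4-state machine:
        a   b  
>* S0   S0  S1 
 * S1   S2  S1 
 * S2   S0  S3 
   S3   S3  S3 
(> = start, * = accepting)

start=S0; accept=S0,S1,S2; S0-a->S0; S0-b->S1; S1-a->S2; S1-b->S1; S2-a->S0; S2-b->S3; S3-a->S3; S3-b->S3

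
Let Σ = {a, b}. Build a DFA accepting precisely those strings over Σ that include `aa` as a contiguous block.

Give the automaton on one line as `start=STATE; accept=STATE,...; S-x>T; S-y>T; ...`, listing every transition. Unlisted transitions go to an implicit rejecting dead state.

Track how much of `aa` has been matched so far: state q0 is no progress, q2 is the absorbing accept state reached once `aa` has occurred. Intermediate states record partial matches; on a mismatch, fall back to the longest reusable overlap.
With 3 states:
        a   b  
>  q0   q1  q0 
   q1   q2  q0 
 * q2   q2  q2 
(> = start, * = accepting)

start=q0; accept=q2; q0-a>q1; q0-b>q0; q1-a>q2; q1-b>q0; q2-a>q2; q2-b>q2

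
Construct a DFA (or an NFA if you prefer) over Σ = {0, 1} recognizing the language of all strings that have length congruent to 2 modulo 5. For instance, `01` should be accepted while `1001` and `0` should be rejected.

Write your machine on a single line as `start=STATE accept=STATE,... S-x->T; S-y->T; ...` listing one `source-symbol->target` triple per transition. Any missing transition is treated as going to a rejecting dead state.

start=A; accept=C; A-0->B; A-1->B; B-0->C; B-1->C; C-0->D; C-1->D; D-0->E; D-1->E; E-0->A; E-1->A

Count input length modulo 5: every symbol advances one step around the cycle A → B → C → D → E → A. Accept at C.
A 5-state machine:
       0  1 
>  A   B  B 
   B   C  C 
 * C   D  D 
   D   E  E 
   E   A  A 
(> = start, * = accepting)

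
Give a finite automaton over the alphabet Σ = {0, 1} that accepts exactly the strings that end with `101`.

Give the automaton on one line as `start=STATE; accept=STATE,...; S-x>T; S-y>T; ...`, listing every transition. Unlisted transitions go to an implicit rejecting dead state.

start=A; accept=D; A-0>A; A-1>B; B-0>C; B-1>B; C-0>A; C-1>D; D-0>C; D-1>B

Let each state record the length of the longest suffix of the input read so far that is also a prefix of `101`. B means the last symbol is `1`; C means the last 2 symbols are `10`; D means the last 3 symbols are `101`. Accept only at D, where the string currently ends in `101`.
       0  1 
>  A   A  B 
   B   C  B 
   C   A  D 
 * D   C  B 
(> = start, * = accepting)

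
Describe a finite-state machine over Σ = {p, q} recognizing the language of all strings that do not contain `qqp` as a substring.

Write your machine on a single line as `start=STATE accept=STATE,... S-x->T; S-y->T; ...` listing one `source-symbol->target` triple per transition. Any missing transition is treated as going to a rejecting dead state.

Track partial matches of the forbidden pattern `qqp`. State D is a dead state reached once `qqp` has occurred; every other state accepts. A means no part of `qqp` is currently matched.
4 states suffice.
       p  q 
>* A   A  B 
 * B   A  C 
 * C   D  C 
   D   D  D 
(> = start, * = accepting)

start=A; accept=A,B,C; A-p->A; A-q->B; B-p->A; B-q->C; C-p->D; C-q->C; D-p->D; D-q->D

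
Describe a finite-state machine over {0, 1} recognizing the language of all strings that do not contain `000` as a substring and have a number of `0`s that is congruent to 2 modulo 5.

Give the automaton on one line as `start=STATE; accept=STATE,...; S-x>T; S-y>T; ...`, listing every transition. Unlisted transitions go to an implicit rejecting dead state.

start=S0; accept=S2,S5,S6; S0-0>S1; S0-1>S0; S1-0>S2; S1-1>S3; S2-0>S4; S2-1>S5; S3-0>S6; S3-1>S3; S4-0>S4; S4-1>S4; S5-0>S7; S5-1>S5; S6-0>S8; S6-1>S5; S7-0>S9; S7-1>S10; S8-0>S4; S8-1>S10; S9-0>S4; S9-1>S11; S10-0>S12; S10-1>S10; S11-0>S13; S11-1>S11; S12-0>S14; S12-1>S11; S13-0>S15; S13-1>S0; S14-0>S4; S14-1>S0; S15-0>S4; S15-1>S3

Build one automaton per condition and run them in lockstep. One (4 states) tracks partial matches of the forbidden pattern `000`; the other (5 states) tracks the count of `0`s modulo 5. Each combined state is a pair, one component from each; accept when both components accept. Minimizing collapses redundant product states.
16 states suffice.
          0    1  
>  S0     S1   S0 
   S1     S2   S3 
 * S2     S4   S5 
   S3     S6   S3 
   S4     S4   S4 
 * S5     S7   S5 
 * S6     S8   S5 
   S7     S9  S10 
   S8     S4  S10 
   S9     S4  S11 
   S10   S12  S10 
   S11   S13  S11 
   S12   S14  S11 
   S13   S15   S0 
   S14    S4   S0 
   S15    S4   S3 
(> = start, * = accepting)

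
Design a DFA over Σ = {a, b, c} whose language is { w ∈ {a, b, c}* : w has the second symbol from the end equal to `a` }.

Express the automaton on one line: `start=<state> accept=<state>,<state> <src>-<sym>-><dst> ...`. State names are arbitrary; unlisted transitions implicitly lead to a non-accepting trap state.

Because acceptance depends on a position counted from the end, the machine has to buffer the most recent 2 symbols. Make each state the string of the last up-to-2 symbols read; on input `x` shift the window left and append `x`. Accept when the buffered window has length 2 and begins with `a`.
With 13 states:
          a    b    c  
>  q0     q1   q2   q3 
   q1     q4   q5   q6 
   q2     q7   q8   q9 
   q3    q10  q11  q12 
 * q4     q4   q5   q6 
 * q5     q7   q8   q9 
 * q6    q10  q11  q12 
   q7     q4   q5   q6 
   q8     q7   q8   q9 
   q9    q10  q11  q12 
   q10    q4   q5   q6 
   q11    q7   q8   q9 
   q12   q10  q11  q12 
(> = start, * = accepting)

start=q0 accept=q4,q5,q6 q0-a->q1 q0-b->q2 q0-c->q3 q1-a->q4 q1-b->q5 q1-c->q6 q2-a->q7 q2-b->q8 q2-c->q9 q3-a->q10 q3-b->q11 q3-c->q12 q4-a->q4 q4-b->q5 q4-c->q6 q5-a->q7 q5-b->q8 q5-c->q9 q6-a->q10 q6-b->q11 q6-c->q12 q7-a->q4 q7-b->q5 q7-c->q6 q8-a->q7 q8-b->q8 q8-c->q9 q9-a->q10 q9-b->q11 q9-c->q12 q10-a->q4 q10-b->q5 q10-c->q6 q11-a->q7 q11-b->q8 q11-c->q9 q12-a->q10 q12-b->q11 q12-c->q12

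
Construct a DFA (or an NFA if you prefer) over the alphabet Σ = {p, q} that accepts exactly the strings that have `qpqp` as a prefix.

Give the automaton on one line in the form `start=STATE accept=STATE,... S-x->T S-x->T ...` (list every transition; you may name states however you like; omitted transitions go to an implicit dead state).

Walk along `qpqp` while the input agrees: from s0 take `q` to s1, and so on. Any deviation drops to the rejecting sink s5. Once s4 is reached the prefix is confirmed and every continuation is accepted.
With 6 states:
        p   q  
>  s0   s5  s1 
   s1   s2  s5 
   s2   s5  s3 
   s3   s4  s5 
 * s4   s4  s4 
   s5   s5  s5 
(> = start, * = accepting)

start=s0 accept=s4 s0-p->s5 s0-q->s1 s1-p->s2 s1-q->s5 s2-p->s5 s2-q->s3 s3-p->s4 s3-q->s5 s4-p->s4 s4-q->s4 s5-p->s5 s5-q->s5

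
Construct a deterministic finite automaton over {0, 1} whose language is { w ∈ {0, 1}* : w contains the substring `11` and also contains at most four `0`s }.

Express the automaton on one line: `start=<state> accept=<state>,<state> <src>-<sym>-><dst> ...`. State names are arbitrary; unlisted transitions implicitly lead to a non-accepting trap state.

Build one automaton per condition and run them in lockstep. The first has 3 states tracking whether and how much of `11` has been seen; the second has 6 states tracking the count of `0`s, saturating at 5. A product state is a pair (one from each), accepting exactly when both do. Minimizing collapses redundant product states.
16 states suffice.
          0    1  
>  s0     s1   s2 
   s1     s3   s4 
   s2     s1   s5 
   s3     s6   s7 
   s4     s3   s8 
 * s5     s8   s5 
   s6     s9  s10 
   s7     s6  s11 
 * s8    s11   s8 
   s9    s12  s13 
   s10    s9  s14 
 * s11   s14  s11 
   s12   s12  s12 
   s13   s12  s15 
 * s14   s15  s14 
 * s15   s12  s15 
(> = start, * = accepting)

start=s0 accept=s5,s8,s11,s14,s15 s0-0->s1 s0-1->s2 s1-0->s3 s1-1->s4 s2-0->s1 s2-1->s5 s3-0->s6 s3-1->s7 s4-0->s3 s4-1->s8 s5-0->s8 s5-1->s5 s6-0->s9 s6-1->s10 s7-0->s6 s7-1->s11 s8-0->s11 s8-1->s8 s9-0->s12 s9-1->s13 s10-0->s9 s10-1->s14 s11-0->s14 s11-1->s11 s12-0->s12 s12-1->s12 s13-0->s12 s13-1->s15 s14-0->s15 s14-1->s14 s15-0->s12 s15-1->s15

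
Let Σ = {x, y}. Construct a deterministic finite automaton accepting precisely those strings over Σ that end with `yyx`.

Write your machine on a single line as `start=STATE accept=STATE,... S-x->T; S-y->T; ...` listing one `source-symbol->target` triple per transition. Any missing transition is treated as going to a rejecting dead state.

Remember how much of `yyx` the current input suffix matches. State S0 means no match yet; S1 means the last symbol is `y`; S2 means the last 2 symbols are `yy`; S3 means the last 3 symbols are `yyx`. Only S3 accepts. On a mismatch, fall back to the longest proper suffix that is still a prefix of `yyx`.
        x   y  
>  S0   S0  S1 
   S1   S0  S2 
   S2   S3  S2 
 * S3   S0  S1 
(> = start, * = accepting)

start=S0; accept=S3; S0-x->S0; S0-y->S1; S1-x->S0; S1-y->S2; S2-x->S3; S2-y->S2; S3-x->S0; S3-y->S1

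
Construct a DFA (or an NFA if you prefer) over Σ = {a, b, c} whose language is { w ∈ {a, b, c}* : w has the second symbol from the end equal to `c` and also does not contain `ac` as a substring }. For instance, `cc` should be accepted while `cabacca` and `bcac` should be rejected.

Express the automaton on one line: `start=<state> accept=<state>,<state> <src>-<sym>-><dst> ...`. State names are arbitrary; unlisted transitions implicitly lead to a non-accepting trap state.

start=s0 accept=s4,s5,s6 s0-a->s1 s0-b->s0 s0-c->s2 s1-a->s1 s1-b->s0 s1-c->s3 s2-a->s4 s2-b->s5 s2-c->s6 s3-a->s3 s3-b->s3 s3-c->s3 s4-a->s1 s4-b->s0 s4-c->s3 s5-a->s1 s5-b->s0 s5-c->s2 s6-a->s4 s6-b->s5 s6-c->s6

Run two small machines in parallel and take their product. One (13 states) tracks the last 2 symbols read; the other (3 states) tracks partial matches of the forbidden pattern `ac`. Each combined state is a pair, one component from each; accept when both components accept. After merging equivalent states the machine shrinks.
With 7 states:
        a   b   c  
>  s0   s1  s0  s2 
   s1   s1  s0  s3 
   s2   s4  s5  s6 
   s3   s3  s3  s3 
 * s4   s1  s0  s3 
 * s5   s1  s0  s2 
 * s6   s4  s5  s6 
(> = start, * = accepting)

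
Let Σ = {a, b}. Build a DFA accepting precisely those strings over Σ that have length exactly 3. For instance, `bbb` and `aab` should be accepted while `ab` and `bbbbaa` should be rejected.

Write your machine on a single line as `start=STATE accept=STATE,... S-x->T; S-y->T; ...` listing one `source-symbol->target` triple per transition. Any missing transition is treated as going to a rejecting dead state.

We only need to distinguish lengths 0, 1, …, 3, and '>3'. Chain S0 → S1 → S2 → S3 → S4 on every symbol, with S4 looping. Accepting states: {S3}.
A 5-state machine:
        a   b  
>  S0   S1  S1 
   S1   S2  S2 
   S2   S3  S3 
 * S3   S4  S4 
   S4   S4  S4 
(> = start, * = accepting)

start=S0; accept=S3; S0-a->S1; S0-b->S1; S1-a->S2; S1-b->S2; S2-a->S3; S2-b->S3; S3-a->S4; S3-b->S4; S4-a->S4; S4-b->S4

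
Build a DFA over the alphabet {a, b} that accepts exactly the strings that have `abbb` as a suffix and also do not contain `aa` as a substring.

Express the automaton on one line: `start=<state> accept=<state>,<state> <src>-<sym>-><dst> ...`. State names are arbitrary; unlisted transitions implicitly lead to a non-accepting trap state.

Build one automaton per condition and run them in lockstep. The first has 5 states tracking how much of the suffix `abbb` has currently been matched; the second has 3 states tracking partial matches of the forbidden pattern `aa`. A product state is a pair (one from each), accepting exactly when both do.
A 10-state machine:
        a   b  
>  q0   q1  q0 
   q1   q2  q3 
   q2   q2  q4 
   q3   q1  q5 
   q4   q2  q6 
   q5   q1  q7 
   q6   q2  q8 
 * q7   q1  q0 
   q8   q2  q9 
   q9   q2  q9 
(> = start, * = accepting)

start=q0 accept=q7 q0-a->q1 q0-b->q0 q1-a->q2 q1-b->q3 q2-a->q2 q2-b->q4 q3-a->q1 q3-b->q5 q4-a->q2 q4-b->q6 q5-a->q1 q5-b->q7 q6-a->q2 q6-b->q8 q7-a->q1 q7-b->q0 q8-a->q2 q8-b->q9 q9-a->q2 q9-b->q9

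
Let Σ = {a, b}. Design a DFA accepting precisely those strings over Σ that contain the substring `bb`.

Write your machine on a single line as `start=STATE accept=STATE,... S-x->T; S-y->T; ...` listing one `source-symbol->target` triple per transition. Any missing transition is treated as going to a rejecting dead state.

States q0..q1 record the length of the longest prefix of `bb` that matches the current input suffix. Reaching q2 means `bb` has been seen, and we stay there forever. Accept from q2.
A 3-state machine:
        a   b  
>  q0   q0  q1 
   q1   q0  q2 
 * q2   q2  q2 
(> = start, * = accepting)

start=q0; accept=q2; q0-a->q0; q0-b->q1; q1-a->q0; q1-b->q2; q2-a->q2; q2-b->q2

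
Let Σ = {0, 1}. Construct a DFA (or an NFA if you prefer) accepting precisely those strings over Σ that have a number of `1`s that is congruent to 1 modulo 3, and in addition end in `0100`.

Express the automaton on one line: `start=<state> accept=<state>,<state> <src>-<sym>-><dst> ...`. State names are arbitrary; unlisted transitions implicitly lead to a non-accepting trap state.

start=q0 accept=q6 q0-0->q1 q0-1->q2 q1-0->q1 q1-1->q3 q2-0->q2 q2-1->q4 q3-0->q5 q3-1->q4 q4-0->q4 q4-1->q0 q5-0->q6 q5-1->q4 q6-0->q2 q6-1->q4

Run two small machines in parallel and take their product. One (3 states) tracks the count of `1`s modulo 3; the other (5 states) tracks how much of the suffix `0100` has currently been matched. Each combined state is a pair, one component from each; accept when both components accept. Equivalent product states are then merged.
With 7 states:
        0   1  
>  q0   q1  q2 
   q1   q1  q3 
   q2   q2  q4 
   q3   q5  q4 
   q4   q4  q0 
   q5   q6  q4 
 * q6   q2  q4 
(> = start, * = accepting)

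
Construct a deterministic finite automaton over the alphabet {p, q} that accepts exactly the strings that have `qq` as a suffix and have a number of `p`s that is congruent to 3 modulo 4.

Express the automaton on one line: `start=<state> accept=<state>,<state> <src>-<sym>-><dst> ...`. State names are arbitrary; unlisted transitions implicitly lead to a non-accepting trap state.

Build one automaton per condition and run them in lockstep. One (3 states) tracks how much of the suffix `qq` has currently been matched; the other (4 states) tracks the count of `p`s modulo 4. Each combined state is a pair, one component from each; accept when both components accept. After merging equivalent states the machine shrinks.
A 6-state machine:
        p   q  
>  S0   S1  S0 
   S1   S2  S1 
   S2   S3  S2 
   S3   S0  S4 
   S4   S0  S5 
 * S5   S0  S5 
(> = start, * = accepting)

start=S0 accept=S5 S0-p->S1 S0-q->S0 S1-p->S2 S1-q->S1 S2-p->S3 S2-q->S2 S3-p->S0 S3-q->S4 S4-p->S0 S4-q->S5 S5-p->S0 S5-q->S5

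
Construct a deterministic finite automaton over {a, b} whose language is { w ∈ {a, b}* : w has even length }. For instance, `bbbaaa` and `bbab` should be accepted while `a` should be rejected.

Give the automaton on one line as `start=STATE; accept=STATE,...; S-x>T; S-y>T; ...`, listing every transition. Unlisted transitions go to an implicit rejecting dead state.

start=q0; accept=q0; q0-a>q1; q0-b>q1; q1-a>q0; q1-b>q0

Count input length modulo 2: every symbol advances one step around the cycle q0 → q1 → q0. Accept at q0.
A 2-state machine:
        a   b  
>* q0   q1  q1 
   q1   q0  q0 
(> = start, * = accepting)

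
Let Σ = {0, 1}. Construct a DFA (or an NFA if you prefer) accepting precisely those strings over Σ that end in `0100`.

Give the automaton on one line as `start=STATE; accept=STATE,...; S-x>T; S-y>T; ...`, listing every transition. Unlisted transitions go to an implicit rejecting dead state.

Let each state record the length of the longest suffix of the input read so far that is also a prefix of `0100`. B means the last symbol is `0`; C means the last 2 symbols are `01`; D means the last 3 symbols are `010`; E means the last 4 symbols are `0100`. Accept only at E, where the string currently ends in `0100`.
With 5 states:
       0  1 
>  A   B  A 
   B   B  C 
   C   D  A 
   D   E  C 
 * E   B  C 
(> = start, * = accepting)

start=A; accept=E; A-0>B; A-1>A; B-0>B; B-1>C; C-0>D; C-1>A; D-0>E; D-1>C; E-0>B; E-1>C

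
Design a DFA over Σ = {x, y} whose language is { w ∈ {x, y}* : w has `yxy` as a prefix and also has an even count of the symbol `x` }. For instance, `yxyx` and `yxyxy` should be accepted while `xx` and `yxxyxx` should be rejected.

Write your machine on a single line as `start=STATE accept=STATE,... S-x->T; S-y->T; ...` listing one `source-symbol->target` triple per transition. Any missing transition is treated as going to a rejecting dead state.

Build one automaton per condition and run them in lockstep. One (5 states) tracks whether the input so far still matches the prefix `yxy`; the other (2 states) tracks the count of `x`s modulo 2. Each combined state is a pair, one component from each; accept when both components accept.
        x   y  
>  s0   s1  s2 
   s1   s3  s1 
   s2   s4  s3 
   s3   s1  s3 
   s4   s3  s5 
   s5   s6  s5 
 * s6   s5  s6 
(> = start, * = accepting)

start=s0; accept=s6; s0-x->s1; s0-y->s2; s1-x->s3; s1-y->s1; s2-x->s4; s2-y->s3; s3-x->s1; s3-y->s3; s4-x->s3; s4-y->s5; s5-x->s6; s5-y->s5; s6-x->s5; s6-y->s6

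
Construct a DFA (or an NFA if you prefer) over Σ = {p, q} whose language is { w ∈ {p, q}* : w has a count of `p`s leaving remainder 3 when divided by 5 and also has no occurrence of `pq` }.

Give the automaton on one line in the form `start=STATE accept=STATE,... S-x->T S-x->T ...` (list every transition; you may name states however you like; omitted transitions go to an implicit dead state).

Handle the two conditions separately and then intersect. The first has 5 states tracking the count of `p`s modulo 5; the second has 3 states tracking partial matches of the forbidden pattern `pq`. A product state is a pair (one from each), accepting exactly when both do. After merging equivalent states the machine shrinks.
A 7-state machine:
        p   q  
>  s0   s1  s0 
   s1   s2  s3 
   s2   s4  s3 
   s3   s3  s3 
 * s4   s5  s3 
   s5   s6  s3 
   s6   s1  s3 
(> = start, * = accepting)

start=s0 accept=s4 s0-p->s1 s0-q->s0 s1-p->s2 s1-q->s3 s2-p->s4 s2-q->s3 s3-p->s3 s3-q->s3 s4-p->s5 s4-q->s3 s5-p->s6 s5-q->s3 s6-p->s1 s6-q->s3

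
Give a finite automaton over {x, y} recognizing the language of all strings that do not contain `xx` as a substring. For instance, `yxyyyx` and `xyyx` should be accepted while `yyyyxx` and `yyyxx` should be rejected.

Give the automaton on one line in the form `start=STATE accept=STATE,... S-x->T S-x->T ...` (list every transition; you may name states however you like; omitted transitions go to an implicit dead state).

start=S0 accept=S0,S1 S0-x->S1 S0-y->S0 S1-x->S2 S1-y->S0 S2-x->S2 S2-y->S2

Track partial matches of the forbidden pattern `xx`. State S2 is a dead state reached once `xx` has occurred; every other state accepts. S0 means no part of `xx` is currently matched.
A 3-state machine:
        x   y  
>* S0   S1  S0 
 * S1   S2  S0 
   S2   S2  S2 
(> = start, * = accepting)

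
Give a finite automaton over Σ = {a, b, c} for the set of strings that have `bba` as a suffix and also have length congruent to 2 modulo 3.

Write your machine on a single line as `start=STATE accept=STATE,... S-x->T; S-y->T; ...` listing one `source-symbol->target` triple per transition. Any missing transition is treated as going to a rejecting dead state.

start=q0; accept=q5; q0-a->q1; q0-b->q1; q0-c->q1; q1-a->q2; q1-b->q2; q1-c->q2; q2-a->q0; q2-b->q3; q2-c->q0; q3-a->q1; q3-b->q4; q3-c->q1; q4-a->q5; q4-b->q2; q4-c->q2; q5-a->q0; q5-b->q3; q5-c->q0

Build one automaton per condition and run them in lockstep. One (4 states) tracks how much of the suffix `bba` has currently been matched; the other (3 states) tracks the input length modulo 3. Each combined state is a pair, one component from each; accept when both components accept. Minimizing collapses redundant product states.
A 6-state machine:
        a   b   c  
>  q0   q1  q1  q1 
   q1   q2  q2  q2 
   q2   q0  q3  q0 
   q3   q1  q4  q1 
   q4   q5  q2  q2 
 * q5   q0  q3  q0 
(> = start, * = accepting)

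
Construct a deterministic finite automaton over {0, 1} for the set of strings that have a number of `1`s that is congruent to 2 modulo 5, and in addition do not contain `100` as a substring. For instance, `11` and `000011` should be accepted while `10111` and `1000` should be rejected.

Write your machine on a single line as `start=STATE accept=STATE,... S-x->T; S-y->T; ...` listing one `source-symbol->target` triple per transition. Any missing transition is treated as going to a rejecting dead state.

Handle the two conditions separately and then intersect. The first has 5 states tracking the count of `1`s modulo 5; the second has 4 states tracking partial matches of the forbidden pattern `100`. A product state is a pair (one from each), accepting exactly when both do.
A 16-state machine:
          0    1  
>  S0     S0   S1 
   S1     S2   S3 
   S2     S4   S3 
 * S3     S5   S6 
   S4     S4   S7 
 * S5     S7   S6 
   S6     S8   S9 
   S7     S7  S10 
   S8    S10   S9 
   S9    S11  S12 
   S10   S10  S13 
   S11   S13  S12 
   S12   S14   S1 
   S13   S13  S15 
   S14   S15   S1 
   S15   S15   S4 
(> = start, * = accepting)

start=S0; accept=S3,S5; S0-0->S0; S0-1->S1; S1-0->S2; S1-1->S3; S2-0->S4; S2-1->S3; S3-0->S5; S3-1->S6; S4-0->S4; S4-1->S7; S5-0->S7; S5-1->S6; S6-0->S8; S6-1->S9; S7-0->S7; S7-1->S10; S8-0->S10; S8-1->S9; S9-0->S11; S9-1->S12; S10-0->S10; S10-1->S13; S11-0->S13; S11-1->S12; S12-0->S14; S12-1->S1; S13-0->S13; S13-1->S15; S14-0->S15; S14-1->S1; S15-0->S15; S15-1->S4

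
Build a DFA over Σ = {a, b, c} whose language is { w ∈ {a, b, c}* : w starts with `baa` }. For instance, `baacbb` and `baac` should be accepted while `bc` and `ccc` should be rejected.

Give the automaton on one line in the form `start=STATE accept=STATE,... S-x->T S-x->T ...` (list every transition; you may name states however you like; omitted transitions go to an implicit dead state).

start=q0 accept=q3 q0-a->q4 q0-b->q1 q0-c->q4 q1-a->q2 q1-b->q4 q1-c->q4 q2-a->q3 q2-b->q4 q2-c->q4 q3-a->q3 q3-b->q3 q3-c->q3 q4-a->q4 q4-b->q4 q4-c->q4

Check the first 3 symbols one by one: q0 through q2 record how many have matched `baa` so far; any wrong symbol goes to the dead state q4. After all 3 match we enter the accepting sink q3.
A 5-state machine:
        a   b   c  
>  q0   q4  q1  q4 
   q1   q2  q4  q4 
   q2   q3  q4  q4 
 * q3   q3  q3  q3 
   q4   q4  q4  q4 
(> = start, * = accepting)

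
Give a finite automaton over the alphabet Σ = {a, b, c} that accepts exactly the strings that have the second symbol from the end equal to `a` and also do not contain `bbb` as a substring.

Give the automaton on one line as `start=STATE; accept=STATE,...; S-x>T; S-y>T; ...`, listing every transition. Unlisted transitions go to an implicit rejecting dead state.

start=q0; accept=q4,q5,q6; q0-a>q1; q0-b>q2; q0-c>q3; q1-a>q4; q1-b>q5; q1-c>q6; q2-a>q7; q2-b>q8; q2-c>q9; q3-a>q10; q3-b>q11; q3-c>q12; q4-a>q4; q4-b>q5; q4-c>q6; q5-a>q7; q5-b>q8; q5-c>q9; q6-a>q10; q6-b>q11; q6-c>q12; q7-a>q4; q7-b>q5; q7-c>q6; q8-a>q7; q8-b>q13; q8-c>q9; q9-a>q10; q9-b>q11; q9-c>q12; q10-a>q4; q10-b>q5; q10-c>q6; q11-a>q7; q11-b>q8; q11-c>q9; q12-a>q10; q12-b>q11; q12-c>q12; q13-a>q14; q13-b>q13; q13-c>q15; q14-a>q16; q14-b>q17; q14-c>q18; q15-a>q19; q15-b>q20; q15-c>q21; q16-a>q16; q16-b>q17; q16-c>q18; q17-a>q14; q17-b>q13; q17-c>q15; q18-a>q19; q18-b>q20; q18-c>q21; q19-a>q16; q19-b>q17; q19-c>q18; q20-a>q14; q20-b>q13; q20-c>q15; q21-a>q19; q21-b>q20; q21-c>q21

Build one automaton per condition and run them in lockstep. The first has 13 states tracking the last 2 symbols read; the second has 4 states tracking partial matches of the forbidden pattern `bbb`. A product state is a pair (one from each), accepting exactly when both do.
          a    b    c  
>  q0     q1   q2   q3 
   q1     q4   q5   q6 
   q2     q7   q8   q9 
   q3    q10  q11  q12 
 * q4     q4   q5   q6 
 * q5     q7   q8   q9 
 * q6    q10  q11  q12 
   q7     q4   q5   q6 
   q8     q7  q13   q9 
   q9    q10  q11  q12 
   q10    q4   q5   q6 
   q11    q7   q8   q9 
   q12   q10  q11  q12 
   q13   q14  q13  q15 
   q14   q16  q17  q18 
   q15   q19  q20  q21 
   q16   q16  q17  q18 
   q17   q14  q13  q15 
   q18   q19  q20  q21 
   q19   q16  q17  q18 
   q20   q14  q13  q15 
   q21   q19  q20  q21 
(> = start, * = accepting)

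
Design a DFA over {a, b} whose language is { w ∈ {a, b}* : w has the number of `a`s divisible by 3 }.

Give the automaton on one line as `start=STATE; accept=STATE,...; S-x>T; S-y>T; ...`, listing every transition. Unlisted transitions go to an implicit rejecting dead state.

start=s0; accept=s0; s0-a>s1; s0-b>s0; s1-a>s2; s1-b>s1; s2-a>s0; s2-b>s2

Keep the running count of `a`s modulo 3: each `a` advances along the cycle s0 → s1 → s2 → s0 while other symbols loop. Accept at s0.
A 3-state machine:
        a   b  
>* s0   s1  s0 
   s1   s2  s1 
   s2   s0  s2 
(> = start, * = accepting)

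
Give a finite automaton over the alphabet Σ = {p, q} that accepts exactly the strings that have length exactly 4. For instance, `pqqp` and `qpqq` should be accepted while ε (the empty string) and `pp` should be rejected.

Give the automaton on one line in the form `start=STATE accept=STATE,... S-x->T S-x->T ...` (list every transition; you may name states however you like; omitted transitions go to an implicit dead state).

start=A accept=E A-p->B A-q->B B-p->C B-q->C C-p->D C-q->D D-p->E D-q->E E-p->F E-q->F F-p->F F-q->F

Count input length up to 5: every symbol moves from A toward F, which means 'more than 4' and absorbs. Accept from {E}.
A 6-state machine:
       p  q 
>  A   B  B 
   B   C  C 
   C   D  D 
   D   E  E 
 * E   F  F 
   F   F  F 
(> = start, * = accepting)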